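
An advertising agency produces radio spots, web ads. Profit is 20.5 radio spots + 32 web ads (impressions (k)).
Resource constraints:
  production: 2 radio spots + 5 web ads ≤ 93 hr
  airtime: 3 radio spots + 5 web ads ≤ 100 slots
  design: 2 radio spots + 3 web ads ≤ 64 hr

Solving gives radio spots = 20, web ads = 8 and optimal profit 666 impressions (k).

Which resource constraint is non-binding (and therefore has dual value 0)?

production: 80/93 (slack 13)
airtime: 100/100 (binding)
design: 64/64 (binding)
By complementary slackness, a constraint with positive slack has shadow price 0 → production.

production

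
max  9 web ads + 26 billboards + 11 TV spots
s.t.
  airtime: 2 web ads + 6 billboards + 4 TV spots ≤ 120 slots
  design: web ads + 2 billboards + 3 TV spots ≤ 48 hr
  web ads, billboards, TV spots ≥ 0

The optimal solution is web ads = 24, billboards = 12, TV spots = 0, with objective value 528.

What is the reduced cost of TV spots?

-8

Both airtime and design are binding at x*.
From A_Bᵀ y = c: 2·y_airtime + 1·y_design = 9; 6·y_airtime + 2·y_design = 26.
→ y_airtime = 4 and y_design = 1.
Reduced cost of TV spots: c₃ − yᵀa₃ = 11 − (4·4 + 1·3) = 11 − 19 = -8.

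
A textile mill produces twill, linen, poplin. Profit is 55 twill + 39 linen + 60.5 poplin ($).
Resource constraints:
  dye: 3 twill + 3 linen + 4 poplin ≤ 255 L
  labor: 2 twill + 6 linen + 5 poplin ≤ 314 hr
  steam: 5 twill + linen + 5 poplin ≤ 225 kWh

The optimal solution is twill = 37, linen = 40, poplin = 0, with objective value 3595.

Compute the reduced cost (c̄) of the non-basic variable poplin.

-9.5

Check each constraint at x*: dye 231/255 (slack 24); labor 314/314 (tight); steam 225/225 (tight).
Slack constraints have shadow price 0 (complementary slackness).
The binding rows give the dual system: 2·y_labor + 5·y_steam = 55 and 6·y_labor + 1·y_steam = 39.
This yields shadow prices y_labor = 5, y_steam = 9.
Reduced cost of poplin: c₃ − yᵀa₃ = 60.5 − (5·5 + 9·5) = 60.5 − 70 = -9.5.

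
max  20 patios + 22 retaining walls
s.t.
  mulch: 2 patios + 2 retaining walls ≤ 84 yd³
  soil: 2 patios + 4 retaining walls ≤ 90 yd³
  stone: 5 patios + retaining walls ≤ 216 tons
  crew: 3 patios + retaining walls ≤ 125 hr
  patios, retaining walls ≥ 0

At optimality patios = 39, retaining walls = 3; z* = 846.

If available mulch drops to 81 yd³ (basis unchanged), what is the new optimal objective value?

At the optimum: mulch uses 84 of 84 (binding); soil uses 90 of 90 (binding); stone uses 198 of 216 (slack = 18); crew uses 120 of 125 (slack = 5).
Since stone, crew are not tight, their duals are 0.
Dual feasibility on the basic columns requires 2·y_mulch + 2·y_soil = 20, 2·y_mulch + 4·y_soil = 22.
This yields shadow prices y_mulch = 9, y_soil = 1.
Δz = y_mulch·Δb = 9 × (-3) = -27, so new z* = 846 − 27 = 819.

819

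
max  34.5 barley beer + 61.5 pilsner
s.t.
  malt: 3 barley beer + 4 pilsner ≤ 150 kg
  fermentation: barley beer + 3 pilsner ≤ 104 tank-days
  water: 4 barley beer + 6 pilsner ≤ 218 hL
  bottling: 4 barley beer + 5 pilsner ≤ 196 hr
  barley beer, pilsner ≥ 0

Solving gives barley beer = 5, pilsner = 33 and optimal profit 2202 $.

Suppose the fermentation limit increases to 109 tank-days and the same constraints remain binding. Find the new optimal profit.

Check each constraint at x*: malt 147/150 (slack 3); fermentation 104/104 (tight); water 218/218 (tight); bottling 185/196 (slack 11).
Since malt, bottling are not tight, their duals are 0.
The binding rows give the dual system: 1·y_fermentation + 4·y_water = 34.5 and 3·y_fermentation + 6·y_water = 61.5.
→ y_fermentation = 6.5 and y_water = 7.
Δz = y_fermentation·Δb = 6.5 × (5) = 32.5, so new z* = 2202 + 32.5 = 2234.5.

2234.5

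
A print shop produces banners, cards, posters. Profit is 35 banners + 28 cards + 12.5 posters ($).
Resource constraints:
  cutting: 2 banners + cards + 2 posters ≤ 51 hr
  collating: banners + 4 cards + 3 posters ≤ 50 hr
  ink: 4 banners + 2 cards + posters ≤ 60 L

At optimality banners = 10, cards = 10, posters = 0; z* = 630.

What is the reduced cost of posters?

-4.5

At the optimum: cutting uses 30 of 51 (slack = 21); collating uses 50 of 50 (binding); ink uses 60 of 60 (binding).
Slack constraints have shadow price 0 (complementary slackness).
The binding rows give the dual system: 1·y_collating + 4·y_ink = 35 and 4·y_collating + 2·y_ink = 28.
→ y_collating = 3 and y_ink = 8.
Reduced cost of posters: c₃ − yᵀa₃ = 12.5 − (3·3 + 8·1) = 12.5 − 17 = -4.5.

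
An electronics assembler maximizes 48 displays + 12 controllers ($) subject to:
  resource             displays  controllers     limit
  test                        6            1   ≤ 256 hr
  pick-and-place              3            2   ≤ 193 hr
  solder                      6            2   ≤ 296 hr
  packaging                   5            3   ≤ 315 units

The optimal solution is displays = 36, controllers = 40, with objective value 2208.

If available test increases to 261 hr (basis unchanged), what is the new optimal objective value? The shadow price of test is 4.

2228

Δb = 5, so new z* = 2208 + (4)·(5) = 2208 + 20 = 2228.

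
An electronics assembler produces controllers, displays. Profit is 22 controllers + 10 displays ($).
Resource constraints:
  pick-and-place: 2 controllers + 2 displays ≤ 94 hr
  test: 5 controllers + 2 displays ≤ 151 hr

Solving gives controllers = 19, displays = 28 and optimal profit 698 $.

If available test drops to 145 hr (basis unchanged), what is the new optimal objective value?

674

Check each constraint at x*: pick-and-place 94/94 (tight); test 151/151 (tight).
Dual feasibility on the basic columns requires 2·y_pick-and-place + 5·y_test = 22, 2·y_pick-and-place + 2·y_test = 10.
This yields shadow prices y_pick-and-place = 1, y_test = 4.
Δz = y_test·Δb = 4 × (-6) = -24, so new z* = 698 − 24 = 674.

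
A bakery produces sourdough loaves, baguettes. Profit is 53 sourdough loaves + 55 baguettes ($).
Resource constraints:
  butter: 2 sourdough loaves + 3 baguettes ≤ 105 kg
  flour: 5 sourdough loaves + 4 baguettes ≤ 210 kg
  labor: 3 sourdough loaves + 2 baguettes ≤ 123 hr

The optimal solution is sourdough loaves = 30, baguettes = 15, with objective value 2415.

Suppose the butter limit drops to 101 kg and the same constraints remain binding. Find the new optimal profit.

2379

At the optimum: butter uses 105 of 105 (binding); flour uses 210 of 210 (binding); labor uses 120 of 123 (slack = 3).
Slack constraints have shadow price 0 (complementary slackness).
From A_Bᵀ y = c: 2·y_butter + 5·y_flour = 53; 3·y_butter + 4·y_flour = 55.
Solving: y_butter = 9, y_flour = 7.
Δz = y_butter·Δb = 9 × (-4) = -36, so new z* = 2415 − 36 = 2379.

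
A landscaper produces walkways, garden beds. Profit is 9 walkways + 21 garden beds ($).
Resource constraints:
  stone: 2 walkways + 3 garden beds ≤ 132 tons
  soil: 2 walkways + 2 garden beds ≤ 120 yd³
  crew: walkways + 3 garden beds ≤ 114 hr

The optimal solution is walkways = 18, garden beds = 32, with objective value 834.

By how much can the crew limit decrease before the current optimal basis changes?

Binding constraints: stone, crew. The basis is B = [[2,3],[1,3]] with det 3.
Per unit decrease in crew, x* moves by d = (1, -0.6667).
The basis stays optimal until soil becomes binding; allowable decrease = 30 hr.

30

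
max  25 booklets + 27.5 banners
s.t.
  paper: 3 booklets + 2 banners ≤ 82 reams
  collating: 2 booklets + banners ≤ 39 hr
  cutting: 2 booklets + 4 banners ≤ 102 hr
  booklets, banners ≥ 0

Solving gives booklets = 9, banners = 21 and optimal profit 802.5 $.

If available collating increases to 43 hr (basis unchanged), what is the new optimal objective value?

Binding: collating and cutting. Non-binding: paper (13 unused).
Slack constraints have shadow price 0 (complementary slackness).
The binding rows give the dual system: 2·y_collating + 2·y_cutting = 25 and 1·y_collating + 4·y_cutting = 27.5.
Solving: y_collating = 7.5, y_cutting = 5.
Δz = y_collating·Δb = 7.5 × (4) = 30, so new z* = 802.5 + 30 = 832.5.

832.5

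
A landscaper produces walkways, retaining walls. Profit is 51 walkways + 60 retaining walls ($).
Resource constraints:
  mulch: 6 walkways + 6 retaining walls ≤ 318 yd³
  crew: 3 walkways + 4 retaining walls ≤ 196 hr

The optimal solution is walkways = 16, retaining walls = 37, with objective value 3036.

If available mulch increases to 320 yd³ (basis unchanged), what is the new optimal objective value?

At the optimum: mulch uses 318 of 318 (binding); crew uses 196 of 196 (binding).
Dual feasibility on the basic columns requires 6·y_mulch + 3·y_crew = 51, 6·y_mulch + 4·y_crew = 60.
Solving: y_mulch = 4, y_crew = 9.
Δz = y_mulch·Δb = 4 × (2) = 8, so new z* = 3036 + 8 = 3044.

3044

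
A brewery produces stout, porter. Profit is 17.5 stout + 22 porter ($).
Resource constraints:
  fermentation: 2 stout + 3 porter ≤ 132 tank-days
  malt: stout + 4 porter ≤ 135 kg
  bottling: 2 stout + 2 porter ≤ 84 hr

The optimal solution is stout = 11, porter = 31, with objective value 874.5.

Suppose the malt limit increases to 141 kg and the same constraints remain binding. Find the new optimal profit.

Binding: malt and bottling. Non-binding: fermentation (17 unused).
Since fermentation is not tight, its dual is 0.
Dual feasibility on the basic columns requires 1·y_malt + 2·y_bottling = 17.5, 4·y_malt + 2·y_bottling = 22.
This yields shadow prices y_malt = 1.5, y_bottling = 8.
Δz = y_malt·Δb = 1.5 × (6) = 9, so new z* = 874.5 + 9 = 883.5.

883.5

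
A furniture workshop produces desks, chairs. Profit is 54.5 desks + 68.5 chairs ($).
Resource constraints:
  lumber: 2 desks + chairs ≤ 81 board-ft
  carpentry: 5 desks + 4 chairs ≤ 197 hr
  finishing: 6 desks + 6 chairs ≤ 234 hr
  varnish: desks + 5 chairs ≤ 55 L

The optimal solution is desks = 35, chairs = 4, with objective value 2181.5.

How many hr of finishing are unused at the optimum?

finishing used = 6·35 + 6·4 = 234; slack = 234 − 234 = 0.

0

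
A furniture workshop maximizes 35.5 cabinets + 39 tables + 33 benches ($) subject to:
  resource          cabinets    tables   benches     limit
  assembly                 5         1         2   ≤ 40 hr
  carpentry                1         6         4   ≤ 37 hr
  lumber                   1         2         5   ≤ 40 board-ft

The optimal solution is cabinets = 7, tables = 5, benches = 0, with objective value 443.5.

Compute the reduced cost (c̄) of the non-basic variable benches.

-1

Check each constraint at x*: assembly 40/40 (tight); carpentry 37/37 (tight); lumber 17/40 (slack 23).
By complementary slackness, y = 0 for the non-binding constraint.
From A_Bᵀ y = c: 5·y_assembly + 1·y_carpentry = 35.5; 1·y_assembly + 6·y_carpentry = 39.
This yields shadow prices y_assembly = 6, y_carpentry = 5.5.
Reduced cost of benches: c₃ − yᵀa₃ = 33 − (6·2 + 5.5·4) = 33 − 34 = -1.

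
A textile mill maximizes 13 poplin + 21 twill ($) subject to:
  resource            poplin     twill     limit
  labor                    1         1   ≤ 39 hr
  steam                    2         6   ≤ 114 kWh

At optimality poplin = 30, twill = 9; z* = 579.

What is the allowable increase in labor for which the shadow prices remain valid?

18

Binding constraints: labor, steam. The basis is B = [[1,1],[2,6]] with det 4.
Per unit increase in labor, x* moves by d = (1.5, -0.5).
The basis stays optimal until twill reaches 0; allowable increase = 18 hr.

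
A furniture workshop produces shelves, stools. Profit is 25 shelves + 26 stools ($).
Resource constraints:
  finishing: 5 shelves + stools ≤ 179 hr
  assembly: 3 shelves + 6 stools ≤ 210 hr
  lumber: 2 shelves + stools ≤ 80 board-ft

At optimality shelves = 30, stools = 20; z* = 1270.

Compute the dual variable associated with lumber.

8

Binding: assembly and lumber. Non-binding: finishing (9 unused).
Slack constraints have shadow price 0 (complementary slackness).
The binding rows give the dual system: 3·y_assembly + 2·y_lumber = 25 and 6·y_assembly + 1·y_lumber = 26.
This yields shadow prices y_assembly = 3, y_lumber = 8.
Shadow price of lumber = 8.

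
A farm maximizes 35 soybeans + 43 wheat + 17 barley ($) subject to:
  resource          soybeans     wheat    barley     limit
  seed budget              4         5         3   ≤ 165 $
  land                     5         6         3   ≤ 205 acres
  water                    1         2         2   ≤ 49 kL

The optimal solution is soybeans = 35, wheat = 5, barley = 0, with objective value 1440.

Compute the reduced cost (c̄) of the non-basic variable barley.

-7

Binding: seed budget and land. Non-binding: water (4 unused).
Since water is not tight, its dual is 0.
From A_Bᵀ y = c: 4·y_seed budget + 5·y_land = 35; 5·y_seed budget + 6·y_land = 43.
Solving: y_seed budget = 5, y_land = 3.
Reduced cost of barley: c₃ − yᵀa₃ = 17 − (5·3 + 3·3) = 17 − 24 = -7.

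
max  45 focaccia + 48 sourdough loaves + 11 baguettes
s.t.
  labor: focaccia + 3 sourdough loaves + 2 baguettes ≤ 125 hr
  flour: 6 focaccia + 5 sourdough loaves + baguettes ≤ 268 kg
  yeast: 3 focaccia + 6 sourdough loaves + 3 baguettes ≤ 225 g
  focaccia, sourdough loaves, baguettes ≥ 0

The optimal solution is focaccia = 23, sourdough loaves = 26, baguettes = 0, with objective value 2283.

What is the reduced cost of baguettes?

-4

At the optimum: labor uses 101 of 125 (slack = 24); flour uses 268 of 268 (binding); yeast uses 225 of 225 (binding).
By complementary slackness, y = 0 for the non-binding constraint.
The binding rows give the dual system: 6·y_flour + 3·y_yeast = 45 and 5·y_flour + 6·y_yeast = 48.
This yields shadow prices y_flour = 6, y_yeast = 3.
Reduced cost of baguettes: c₃ − yᵀa₃ = 11 − (6·1 + 3·3) = 11 − 15 = -4.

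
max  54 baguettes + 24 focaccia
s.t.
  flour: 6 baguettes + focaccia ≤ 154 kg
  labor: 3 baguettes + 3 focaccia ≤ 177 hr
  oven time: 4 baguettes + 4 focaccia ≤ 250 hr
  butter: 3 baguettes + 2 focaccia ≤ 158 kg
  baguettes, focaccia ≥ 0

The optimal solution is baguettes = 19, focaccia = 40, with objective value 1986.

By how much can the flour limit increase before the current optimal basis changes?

105

Binding constraints: flour, labor. The basis is B = [[6,1],[3,3]] with det 15.
Per unit increase in flour, x* moves by d = (0.2, -0.2).
The basis stays optimal until butter becomes binding; allowable increase = 105 kg.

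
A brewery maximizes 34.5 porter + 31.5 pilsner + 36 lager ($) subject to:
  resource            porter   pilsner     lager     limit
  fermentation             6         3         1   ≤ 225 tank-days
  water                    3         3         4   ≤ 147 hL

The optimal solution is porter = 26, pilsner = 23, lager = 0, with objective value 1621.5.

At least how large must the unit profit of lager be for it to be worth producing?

39

At the optimum: fermentation uses 225 of 225 (binding); water uses 147 of 147 (binding).
Dual feasibility on the basic columns requires 6·y_fermentation + 3·y_water = 34.5, 3·y_fermentation + 3·y_water = 31.5.
Solving: y_fermentation = 1, y_water = 9.5.
lager enters the basis when its profit ≥ yᵀa₃ = 1·1 + 9.5·4 = 39.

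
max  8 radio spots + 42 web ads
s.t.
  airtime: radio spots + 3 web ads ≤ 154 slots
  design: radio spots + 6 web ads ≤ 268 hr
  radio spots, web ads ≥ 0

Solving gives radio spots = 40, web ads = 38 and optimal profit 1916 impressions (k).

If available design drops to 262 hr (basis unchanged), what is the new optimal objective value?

1880

Both airtime and design are binding at x*.
From A_Bᵀ y = c: 1·y_airtime + 1·y_design = 8; 3·y_airtime + 6·y_design = 42.
This yields shadow prices y_airtime = 2, y_design = 6.
Δz = y_design·Δb = 6 × (-6) = -36, so new z* = 1916 − 36 = 1880.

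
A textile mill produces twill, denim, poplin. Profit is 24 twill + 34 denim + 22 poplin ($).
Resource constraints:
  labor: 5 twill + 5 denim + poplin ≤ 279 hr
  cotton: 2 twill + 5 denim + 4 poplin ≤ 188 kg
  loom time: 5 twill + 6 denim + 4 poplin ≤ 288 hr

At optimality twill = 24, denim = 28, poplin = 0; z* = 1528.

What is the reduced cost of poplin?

Binding: cotton and loom time. Non-binding: labor (19 unused).
By complementary slackness, y = 0 for the non-binding constraint.
From A_Bᵀ y = c: 2·y_cotton + 5·y_loom time = 24; 5·y_cotton + 6·y_loom time = 34.
→ y_cotton = 2 and y_loom time = 4.
Reduced cost of poplin: c₃ − yᵀa₃ = 22 − (2·4 + 4·4) = 22 − 24 = -2.

-2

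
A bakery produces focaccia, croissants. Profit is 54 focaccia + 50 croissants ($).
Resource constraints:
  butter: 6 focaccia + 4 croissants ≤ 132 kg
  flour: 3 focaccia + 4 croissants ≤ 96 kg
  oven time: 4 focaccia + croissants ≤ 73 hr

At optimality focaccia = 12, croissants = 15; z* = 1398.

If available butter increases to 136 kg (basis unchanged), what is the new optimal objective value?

At the optimum: butter uses 132 of 132 (binding); flour uses 96 of 96 (binding); oven time uses 63 of 73 (slack = 10).
By complementary slackness, y = 0 for the non-binding constraint.
The binding rows give the dual system: 6·y_butter + 3·y_flour = 54 and 4·y_butter + 4·y_flour = 50.
Solving: y_butter = 5.5, y_flour = 7.
Δz = y_butter·Δb = 5.5 × (4) = 22, so new z* = 1398 + 22 = 1420.

1420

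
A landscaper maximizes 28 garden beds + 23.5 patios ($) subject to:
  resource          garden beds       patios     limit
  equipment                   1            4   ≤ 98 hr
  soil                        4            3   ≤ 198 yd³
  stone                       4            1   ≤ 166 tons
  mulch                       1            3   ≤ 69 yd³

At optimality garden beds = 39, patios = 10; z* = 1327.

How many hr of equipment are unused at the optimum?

19

equipment used = 1·39 + 4·10 = 79; slack = 98 − 79 = 19.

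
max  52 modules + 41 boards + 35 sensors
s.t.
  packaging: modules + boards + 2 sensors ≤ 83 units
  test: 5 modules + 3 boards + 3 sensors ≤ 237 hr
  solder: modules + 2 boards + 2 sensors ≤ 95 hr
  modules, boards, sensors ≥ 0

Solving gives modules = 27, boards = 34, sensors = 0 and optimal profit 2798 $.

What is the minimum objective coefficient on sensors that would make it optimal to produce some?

Check each constraint at x*: packaging 61/83 (slack 22); test 237/237 (tight); solder 95/95 (tight).
By complementary slackness, y = 0 for the non-binding constraint.
The binding rows give the dual system: 5·y_test + 1·y_solder = 52 and 3·y_test + 2·y_solder = 41.
Solving: y_test = 9, y_solder = 7.
sensors enters the basis when its profit ≥ yᵀa₃ = 9·3 + 7·2 = 41.

41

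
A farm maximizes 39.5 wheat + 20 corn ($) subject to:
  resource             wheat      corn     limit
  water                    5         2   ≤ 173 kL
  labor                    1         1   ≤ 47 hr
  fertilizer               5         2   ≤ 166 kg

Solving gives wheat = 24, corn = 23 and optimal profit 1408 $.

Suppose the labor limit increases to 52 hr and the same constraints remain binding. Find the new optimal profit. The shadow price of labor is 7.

1443

Δb = 5, so new z* = 1408 + (7)·(5) = 1408 + 35 = 1443.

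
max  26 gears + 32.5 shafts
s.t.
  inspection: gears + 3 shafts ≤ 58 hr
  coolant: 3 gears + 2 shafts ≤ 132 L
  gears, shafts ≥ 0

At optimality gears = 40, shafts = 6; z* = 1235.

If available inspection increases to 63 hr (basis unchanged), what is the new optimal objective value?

1267.5

At the optimum: inspection uses 58 of 58 (binding); coolant uses 132 of 132 (binding).
From A_Bᵀ y = c: 1·y_inspection + 3·y_coolant = 26; 3·y_inspection + 2·y_coolant = 32.5.
Solving: y_inspection = 6.5, y_coolant = 6.5.
Δz = y_inspection·Δb = 6.5 × (5) = 32.5, so new z* = 1235 + 32.5 = 1267.5.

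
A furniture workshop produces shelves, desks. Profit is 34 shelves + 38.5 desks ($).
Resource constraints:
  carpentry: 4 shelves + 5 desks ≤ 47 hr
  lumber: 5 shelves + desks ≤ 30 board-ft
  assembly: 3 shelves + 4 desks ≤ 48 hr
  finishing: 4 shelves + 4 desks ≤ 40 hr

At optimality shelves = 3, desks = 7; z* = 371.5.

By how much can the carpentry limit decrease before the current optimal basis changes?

2

Binding constraints: carpentry, finishing. The basis is B = [[4,5],[4,4]] with det -4.
Per unit decrease in carpentry, x* moves by d = (1, -1).
The basis stays optimal until lumber becomes binding; allowable decrease = 2 hr.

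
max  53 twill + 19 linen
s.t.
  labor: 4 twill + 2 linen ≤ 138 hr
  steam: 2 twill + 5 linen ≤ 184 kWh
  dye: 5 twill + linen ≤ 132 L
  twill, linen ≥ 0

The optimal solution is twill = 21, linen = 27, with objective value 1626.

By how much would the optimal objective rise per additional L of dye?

5

At the optimum: labor uses 138 of 138 (binding); steam uses 177 of 184 (slack = 7); dye uses 132 of 132 (binding).
By complementary slackness, y = 0 for the non-binding constraint.
From A_Bᵀ y = c: 4·y_labor + 5·y_dye = 53; 2·y_labor + 1·y_dye = 19.
Solving: y_labor = 7, y_dye = 5.
Shadow price of dye = 5.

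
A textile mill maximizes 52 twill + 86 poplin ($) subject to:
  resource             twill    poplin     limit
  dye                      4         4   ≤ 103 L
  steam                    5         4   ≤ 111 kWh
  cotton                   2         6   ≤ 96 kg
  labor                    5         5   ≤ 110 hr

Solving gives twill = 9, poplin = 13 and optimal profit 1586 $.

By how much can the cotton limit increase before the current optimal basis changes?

36

Binding constraints: cotton, labor. The basis is B = [[2,6],[5,5]] with det -20.
Per unit increase in cotton, x* moves by d = (-0.25, 0.25).
The basis stays optimal until twill reaches 0; allowable increase = 36 kg.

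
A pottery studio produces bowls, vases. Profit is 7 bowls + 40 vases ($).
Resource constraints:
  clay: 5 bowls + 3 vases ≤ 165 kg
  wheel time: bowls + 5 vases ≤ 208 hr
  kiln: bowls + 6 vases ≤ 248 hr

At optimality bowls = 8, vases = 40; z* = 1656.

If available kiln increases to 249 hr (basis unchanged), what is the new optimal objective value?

1661

Binding: wheel time and kiln. Non-binding: clay (5 unused).
By complementary slackness, y = 0 for the non-binding constraint.
From A_Bᵀ y = c: 1·y_wheel time + 1·y_kiln = 7; 5·y_wheel time + 6·y_kiln = 40.
Solving: y_wheel time = 2, y_kiln = 5.
Δz = y_kiln·Δb = 5 × (1) = 5, so new z* = 1656 + 5 = 1661.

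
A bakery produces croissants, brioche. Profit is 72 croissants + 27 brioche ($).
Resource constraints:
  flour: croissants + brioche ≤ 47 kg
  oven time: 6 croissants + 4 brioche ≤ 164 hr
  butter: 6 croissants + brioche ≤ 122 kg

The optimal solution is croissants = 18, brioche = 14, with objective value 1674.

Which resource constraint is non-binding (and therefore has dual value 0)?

flour: 32/47 (slack 15)
oven time: 164/164 (binding)
butter: 122/122 (binding)
By complementary slackness, a constraint with positive slack has shadow price 0 → flour.

flour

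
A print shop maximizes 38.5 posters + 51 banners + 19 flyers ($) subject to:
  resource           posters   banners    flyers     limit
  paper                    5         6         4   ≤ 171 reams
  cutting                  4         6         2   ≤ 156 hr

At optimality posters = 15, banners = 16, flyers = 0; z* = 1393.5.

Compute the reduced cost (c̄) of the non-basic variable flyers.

-7

Check each constraint at x*: paper 171/171 (tight); cutting 156/156 (tight).
The binding rows give the dual system: 5·y_paper + 4·y_cutting = 38.5 and 6·y_paper + 6·y_cutting = 51.
This yields shadow prices y_paper = 4.5, y_cutting = 4.
Reduced cost of flyers: c₃ − yᵀa₃ = 19 − (4.5·4 + 4·2) = 19 − 26 = -7.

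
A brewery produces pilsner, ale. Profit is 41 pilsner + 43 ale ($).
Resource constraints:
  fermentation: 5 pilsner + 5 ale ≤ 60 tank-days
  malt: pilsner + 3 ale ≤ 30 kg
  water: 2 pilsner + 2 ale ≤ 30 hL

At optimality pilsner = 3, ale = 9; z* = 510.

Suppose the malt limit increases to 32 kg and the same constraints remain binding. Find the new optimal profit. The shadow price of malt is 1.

512

Δb = 2, so new z* = 510 + (1)·(2) = 510 + 2 = 512.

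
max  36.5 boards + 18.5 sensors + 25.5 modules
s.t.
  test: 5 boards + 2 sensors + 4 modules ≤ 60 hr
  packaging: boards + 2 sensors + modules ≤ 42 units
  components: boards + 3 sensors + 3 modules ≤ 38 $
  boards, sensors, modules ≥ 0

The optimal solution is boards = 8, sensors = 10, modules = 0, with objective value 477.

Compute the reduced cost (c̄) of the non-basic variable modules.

-7

Binding: test and components. Non-binding: packaging (14 unused).
By complementary slackness, y = 0 for the non-binding constraint.
The binding rows give the dual system: 5·y_test + 1·y_components = 36.5 and 2·y_test + 3·y_components = 18.5.
→ y_test = 7 and y_components = 1.5.
Reduced cost of modules: c₃ − yᵀa₃ = 25.5 − (7·4 + 1.5·3) = 25.5 − 32.5 = -7.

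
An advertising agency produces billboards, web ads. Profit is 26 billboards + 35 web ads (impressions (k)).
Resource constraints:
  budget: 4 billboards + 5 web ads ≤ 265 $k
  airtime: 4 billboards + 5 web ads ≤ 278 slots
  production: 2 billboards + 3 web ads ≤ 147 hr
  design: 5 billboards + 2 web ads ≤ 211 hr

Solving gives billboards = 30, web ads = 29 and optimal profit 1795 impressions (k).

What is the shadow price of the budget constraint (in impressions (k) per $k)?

At the optimum: budget uses 265 of 265 (binding); airtime uses 265 of 278 (slack = 13); production uses 147 of 147 (binding); design uses 208 of 211 (slack = 3).
By complementary slackness, y = 0 for the non-binding constraints.
Dual feasibility on the basic columns requires 4·y_budget + 2·y_production = 26, 5·y_budget + 3·y_production = 35.
Solving: y_budget = 4, y_production = 5.
Shadow price of budget = 4.

4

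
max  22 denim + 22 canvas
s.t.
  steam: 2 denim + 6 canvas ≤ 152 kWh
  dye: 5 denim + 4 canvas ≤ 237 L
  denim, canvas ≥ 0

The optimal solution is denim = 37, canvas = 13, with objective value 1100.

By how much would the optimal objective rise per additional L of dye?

4

At the optimum: steam uses 152 of 152 (binding); dye uses 237 of 237 (binding).
From A_Bᵀ y = c: 2·y_steam + 5·y_dye = 22; 6·y_steam + 4·y_dye = 22.
This yields shadow prices y_steam = 1, y_dye = 4.
Shadow price of dye = 4.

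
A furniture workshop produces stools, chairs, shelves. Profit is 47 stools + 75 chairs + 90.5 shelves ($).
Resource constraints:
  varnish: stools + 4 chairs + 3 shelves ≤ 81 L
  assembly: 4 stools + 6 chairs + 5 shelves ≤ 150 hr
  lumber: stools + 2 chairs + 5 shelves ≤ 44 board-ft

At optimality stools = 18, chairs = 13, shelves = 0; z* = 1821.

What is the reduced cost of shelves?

Check each constraint at x*: varnish 70/81 (slack 11); assembly 150/150 (tight); lumber 44/44 (tight).
Slack constraints have shadow price 0 (complementary slackness).
From A_Bᵀ y = c: 4·y_assembly + 1·y_lumber = 47; 6·y_assembly + 2·y_lumber = 75.
This yields shadow prices y_assembly = 9.5, y_lumber = 9.
Reduced cost of shelves: c₃ − yᵀa₃ = 90.5 − (9.5·5 + 9·5) = 90.5 − 92.5 = -2.

-2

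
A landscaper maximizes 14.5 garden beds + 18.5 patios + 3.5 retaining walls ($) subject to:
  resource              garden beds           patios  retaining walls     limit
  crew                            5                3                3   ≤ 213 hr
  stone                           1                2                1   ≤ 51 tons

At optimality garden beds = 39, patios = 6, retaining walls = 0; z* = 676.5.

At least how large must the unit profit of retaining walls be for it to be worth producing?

11.5

At the optimum: crew uses 213 of 213 (binding); stone uses 51 of 51 (binding).
From A_Bᵀ y = c: 5·y_crew + 1·y_stone = 14.5; 3·y_crew + 2·y_stone = 18.5.
→ y_crew = 1.5 and y_stone = 7.
retaining walls enters the basis when its profit ≥ yᵀa₃ = 1.5·3 + 7·1 = 11.5.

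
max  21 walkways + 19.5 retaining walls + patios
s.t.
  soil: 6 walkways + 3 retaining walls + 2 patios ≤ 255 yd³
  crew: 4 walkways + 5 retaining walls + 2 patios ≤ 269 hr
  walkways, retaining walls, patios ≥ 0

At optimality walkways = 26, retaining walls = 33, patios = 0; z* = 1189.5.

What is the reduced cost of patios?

-8

Check each constraint at x*: soil 255/255 (tight); crew 269/269 (tight).
The binding rows give the dual system: 6·y_soil + 4·y_crew = 21 and 3·y_soil + 5·y_crew = 19.5.
This yields shadow prices y_soil = 1.5, y_crew = 3.
Reduced cost of patios: c₃ − yᵀa₃ = 1 − (1.5·2 + 3·2) = 1 − 9 = -8.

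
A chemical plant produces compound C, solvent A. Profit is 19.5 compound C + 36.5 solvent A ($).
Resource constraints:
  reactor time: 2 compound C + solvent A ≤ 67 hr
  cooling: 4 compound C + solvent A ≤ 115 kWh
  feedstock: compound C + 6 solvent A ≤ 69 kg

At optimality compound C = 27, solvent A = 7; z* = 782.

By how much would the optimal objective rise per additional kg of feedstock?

Binding: cooling and feedstock. Non-binding: reactor time (6 unused).
Since reactor time is not tight, its dual is 0.
The binding rows give the dual system: 4·y_cooling + 1·y_feedstock = 19.5 and 1·y_cooling + 6·y_feedstock = 36.5.
→ y_cooling = 3.5 and y_feedstock = 5.5.
Shadow price of feedstock = 5.5.

5.5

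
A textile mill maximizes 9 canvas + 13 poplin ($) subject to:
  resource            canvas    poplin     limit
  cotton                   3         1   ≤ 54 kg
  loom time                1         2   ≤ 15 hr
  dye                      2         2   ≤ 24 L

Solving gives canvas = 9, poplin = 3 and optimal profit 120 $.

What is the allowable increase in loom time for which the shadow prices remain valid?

Binding constraints: loom time, dye. The basis is B = [[1,2],[2,2]] with det -2.
Per unit increase in loom time, x* moves by d = (-1, 1).
The basis stays optimal until canvas reaches 0; allowable increase = 9 hr.

9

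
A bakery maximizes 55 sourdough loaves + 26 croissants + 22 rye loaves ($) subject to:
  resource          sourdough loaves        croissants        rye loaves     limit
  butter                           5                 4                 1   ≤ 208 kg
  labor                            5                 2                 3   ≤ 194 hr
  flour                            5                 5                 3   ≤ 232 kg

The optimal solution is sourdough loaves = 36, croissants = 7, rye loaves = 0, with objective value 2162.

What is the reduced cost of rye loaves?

Binding: butter and labor. Non-binding: flour (17 unused).
Since flour is not tight, its dual is 0.
From A_Bᵀ y = c: 5·y_butter + 5·y_labor = 55; 4·y_butter + 2·y_labor = 26.
→ y_butter = 2 and y_labor = 9.
Reduced cost of rye loaves: c₃ − yᵀa₃ = 22 − (2·1 + 9·3) = 22 − 29 = -7.

-7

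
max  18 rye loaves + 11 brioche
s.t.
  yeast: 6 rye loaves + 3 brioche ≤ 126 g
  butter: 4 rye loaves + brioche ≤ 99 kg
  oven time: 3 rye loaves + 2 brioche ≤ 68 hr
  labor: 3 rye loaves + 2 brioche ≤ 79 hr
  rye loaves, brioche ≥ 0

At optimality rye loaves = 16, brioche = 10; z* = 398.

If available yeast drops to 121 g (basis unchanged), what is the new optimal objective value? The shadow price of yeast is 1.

Δb = -5, so new z* = 398 + (1)·(-5) = 398 − 5 = 393.

393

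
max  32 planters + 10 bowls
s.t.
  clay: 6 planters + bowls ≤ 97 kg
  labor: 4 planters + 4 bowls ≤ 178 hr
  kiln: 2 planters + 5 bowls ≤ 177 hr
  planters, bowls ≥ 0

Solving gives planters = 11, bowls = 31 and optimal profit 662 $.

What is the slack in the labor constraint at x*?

10

labor used = 4·11 + 4·31 = 168; slack = 178 − 168 = 10.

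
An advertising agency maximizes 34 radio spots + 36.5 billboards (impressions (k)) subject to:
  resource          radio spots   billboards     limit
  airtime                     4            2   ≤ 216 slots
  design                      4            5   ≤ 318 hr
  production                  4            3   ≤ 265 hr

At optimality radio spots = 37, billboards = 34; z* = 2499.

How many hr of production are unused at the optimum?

15

production used = 4·37 + 3·34 = 250; slack = 265 − 250 = 15.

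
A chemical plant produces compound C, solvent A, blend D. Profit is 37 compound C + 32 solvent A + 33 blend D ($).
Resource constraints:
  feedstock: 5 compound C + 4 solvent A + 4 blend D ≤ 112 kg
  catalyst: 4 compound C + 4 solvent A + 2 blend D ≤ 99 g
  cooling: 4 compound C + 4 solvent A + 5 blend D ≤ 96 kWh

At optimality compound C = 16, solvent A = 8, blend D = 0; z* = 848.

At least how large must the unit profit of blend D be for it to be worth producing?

Check each constraint at x*: feedstock 112/112 (tight); catalyst 96/99 (slack 3); cooling 96/96 (tight).
Slack constraints have shadow price 0 (complementary slackness).
Dual feasibility on the basic columns requires 5·y_feedstock + 4·y_cooling = 37, 4·y_feedstock + 4·y_cooling = 32.
Solving: y_feedstock = 5, y_cooling = 3.
blend D enters the basis when its profit ≥ yᵀa₃ = 5·4 + 3·5 = 35.

35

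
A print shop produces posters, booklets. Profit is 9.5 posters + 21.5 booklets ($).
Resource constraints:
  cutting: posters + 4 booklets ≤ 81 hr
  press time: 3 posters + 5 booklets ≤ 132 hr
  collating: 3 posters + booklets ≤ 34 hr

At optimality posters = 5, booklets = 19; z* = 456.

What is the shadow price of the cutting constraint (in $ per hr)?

5

Binding: cutting and collating. Non-binding: press time (22 unused).
Slack constraints have shadow price 0 (complementary slackness).
The binding rows give the dual system: 1·y_cutting + 3·y_collating = 9.5 and 4·y_cutting + 1·y_collating = 21.5.
→ y_cutting = 5 and y_collating = 1.5.
Shadow price of cutting = 5.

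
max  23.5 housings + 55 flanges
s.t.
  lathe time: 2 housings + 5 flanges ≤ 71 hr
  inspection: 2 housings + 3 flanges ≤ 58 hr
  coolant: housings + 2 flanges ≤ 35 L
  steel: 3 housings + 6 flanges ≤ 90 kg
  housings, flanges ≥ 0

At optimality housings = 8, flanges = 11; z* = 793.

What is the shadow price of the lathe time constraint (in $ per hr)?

At the optimum: lathe time uses 71 of 71 (binding); inspection uses 49 of 58 (slack = 9); coolant uses 30 of 35 (slack = 5); steel uses 90 of 90 (binding).
Slack constraints have shadow price 0 (complementary slackness).
From A_Bᵀ y = c: 2·y_lathe time + 3·y_steel = 23.5; 5·y_lathe time + 6·y_steel = 55.
Solving: y_lathe time = 8, y_steel = 2.5.
Shadow price of lathe time = 8.

8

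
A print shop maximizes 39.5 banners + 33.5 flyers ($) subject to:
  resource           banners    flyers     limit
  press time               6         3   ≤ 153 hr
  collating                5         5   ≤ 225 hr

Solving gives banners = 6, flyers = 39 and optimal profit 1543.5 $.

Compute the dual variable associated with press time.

Check each constraint at x*: press time 153/153 (tight); collating 225/225 (tight).
The binding rows give the dual system: 6·y_press time + 5·y_collating = 39.5 and 3·y_press time + 5·y_collating = 33.5.
This yields shadow prices y_press time = 2, y_collating = 5.5.
Shadow price of press time = 2.

2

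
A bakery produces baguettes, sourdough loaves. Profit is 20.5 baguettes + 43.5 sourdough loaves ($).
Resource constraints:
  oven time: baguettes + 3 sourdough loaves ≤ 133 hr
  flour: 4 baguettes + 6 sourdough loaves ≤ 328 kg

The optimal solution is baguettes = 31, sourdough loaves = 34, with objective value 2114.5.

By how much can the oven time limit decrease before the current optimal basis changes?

51

Binding constraints: oven time, flour. The basis is B = [[1,3],[4,6]] with det -6.
Per unit decrease in oven time, x* moves by d = (1, -0.6667).
The basis stays optimal until sourdough loaves reaches 0; allowable decrease = 51 hr.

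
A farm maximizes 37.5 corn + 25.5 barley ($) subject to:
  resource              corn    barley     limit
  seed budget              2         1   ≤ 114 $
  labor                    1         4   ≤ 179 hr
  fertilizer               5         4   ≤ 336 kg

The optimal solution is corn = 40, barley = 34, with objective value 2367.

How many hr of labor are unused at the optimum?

labor used = 1·40 + 4·34 = 176; slack = 179 − 176 = 3.

3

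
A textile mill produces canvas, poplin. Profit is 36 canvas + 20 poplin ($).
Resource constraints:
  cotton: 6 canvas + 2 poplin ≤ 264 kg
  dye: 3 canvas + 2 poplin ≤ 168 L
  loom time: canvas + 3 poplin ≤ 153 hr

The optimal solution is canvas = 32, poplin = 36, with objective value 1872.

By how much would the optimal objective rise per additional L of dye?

8

At the optimum: cotton uses 264 of 264 (binding); dye uses 168 of 168 (binding); loom time uses 140 of 153 (slack = 13).
Slack constraints have shadow price 0 (complementary slackness).
From A_Bᵀ y = c: 6·y_cotton + 3·y_dye = 36; 2·y_cotton + 2·y_dye = 20.
Solving: y_cotton = 2, y_dye = 8.
Shadow price of dye = 8.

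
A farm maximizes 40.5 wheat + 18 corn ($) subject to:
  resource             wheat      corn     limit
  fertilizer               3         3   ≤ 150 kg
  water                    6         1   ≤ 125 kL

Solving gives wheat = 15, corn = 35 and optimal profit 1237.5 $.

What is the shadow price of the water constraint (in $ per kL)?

At the optimum: fertilizer uses 150 of 150 (binding); water uses 125 of 125 (binding).
From A_Bᵀ y = c: 3·y_fertilizer + 6·y_water = 40.5; 3·y_fertilizer + 1·y_water = 18.
→ y_fertilizer = 4.5 and y_water = 4.5.
Shadow price of water = 4.5.

4.5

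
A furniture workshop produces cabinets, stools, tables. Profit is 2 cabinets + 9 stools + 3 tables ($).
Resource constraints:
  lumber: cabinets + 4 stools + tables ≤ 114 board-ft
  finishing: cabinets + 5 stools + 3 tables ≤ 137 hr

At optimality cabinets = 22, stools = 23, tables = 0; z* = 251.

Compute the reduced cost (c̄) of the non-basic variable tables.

Check each constraint at x*: lumber 114/114 (tight); finishing 137/137 (tight).
Dual feasibility on the basic columns requires 1·y_lumber + 1·y_finishing = 2, 4·y_lumber + 5·y_finishing = 9.
Solving: y_lumber = 1, y_finishing = 1.
Reduced cost of tables: c₃ − yᵀa₃ = 3 − (1·1 + 1·3) = 3 − 4 = -1.

-1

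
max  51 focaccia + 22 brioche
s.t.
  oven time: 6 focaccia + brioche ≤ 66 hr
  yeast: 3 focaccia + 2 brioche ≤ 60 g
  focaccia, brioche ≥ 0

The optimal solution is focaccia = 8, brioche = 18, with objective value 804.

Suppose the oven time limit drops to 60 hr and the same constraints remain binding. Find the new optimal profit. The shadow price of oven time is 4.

Δb = -6, so new z* = 804 + (4)·(-6) = 804 − 24 = 780.

780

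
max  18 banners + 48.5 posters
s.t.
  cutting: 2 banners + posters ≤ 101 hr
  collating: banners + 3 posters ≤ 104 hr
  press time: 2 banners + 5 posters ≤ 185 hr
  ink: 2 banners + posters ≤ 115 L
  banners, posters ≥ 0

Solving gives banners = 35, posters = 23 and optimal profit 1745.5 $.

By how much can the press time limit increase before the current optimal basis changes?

1.6

Binding constraints: collating, press time. The basis is B = [[1,3],[2,5]] with det -1.
Per unit increase in press time, x* moves by d = (3, -1).
The basis stays optimal until cutting becomes binding; allowable increase = 1.6 hr.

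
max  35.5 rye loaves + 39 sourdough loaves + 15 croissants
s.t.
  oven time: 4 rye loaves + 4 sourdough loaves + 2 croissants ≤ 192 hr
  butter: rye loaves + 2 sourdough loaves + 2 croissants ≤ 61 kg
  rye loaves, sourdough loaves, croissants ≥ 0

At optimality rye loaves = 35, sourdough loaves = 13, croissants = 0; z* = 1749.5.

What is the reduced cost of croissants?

-8

At the optimum: oven time uses 192 of 192 (binding); butter uses 61 of 61 (binding).
From A_Bᵀ y = c: 4·y_oven time + 1·y_butter = 35.5; 4·y_oven time + 2·y_butter = 39.
→ y_oven time = 8 and y_butter = 3.5.
Reduced cost of croissants: c₃ − yᵀa₃ = 15 − (8·2 + 3.5·2) = 15 − 23 = -8.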